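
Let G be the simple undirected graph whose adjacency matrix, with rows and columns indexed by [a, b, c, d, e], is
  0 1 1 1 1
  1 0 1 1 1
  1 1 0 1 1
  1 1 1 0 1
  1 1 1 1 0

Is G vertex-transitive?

All 5 vertices are pairwise adjacent: G = K_5. Any permutation of the 5 vertices preserves K_5, so Aut(K_5) = S_5 of order 5! = 120. This group acts transitively on the 5 vertices.

Yes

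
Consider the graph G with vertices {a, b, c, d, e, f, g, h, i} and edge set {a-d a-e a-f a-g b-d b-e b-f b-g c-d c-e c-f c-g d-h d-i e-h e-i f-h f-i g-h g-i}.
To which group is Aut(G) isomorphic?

S_5 × S_4

The vertices split by degree into {d, e, f, g} (degree 5) and {a, b, c, h, i} (degree 4); every edge runs between the two parts, so G is the complete bipartite graph K_{4,5}. Automorphisms preserve the bipartition setwise (since the parts differ in size) and act as S_5 × S_4 within it; |Aut| = 2880.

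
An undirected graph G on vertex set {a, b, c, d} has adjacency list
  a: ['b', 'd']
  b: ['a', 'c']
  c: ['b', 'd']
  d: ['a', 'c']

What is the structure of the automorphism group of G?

Z_2^2 ⋊ S_2

G is 2-regular and bipartite on 2^2 = 4 vertices with girth 4; it is the hypercube graph Q_2. The symmetry group of the 2-cube is the hyperoctahedral group B_2 = Z_2 ≀ S_2, of order 2^2·2! = 8.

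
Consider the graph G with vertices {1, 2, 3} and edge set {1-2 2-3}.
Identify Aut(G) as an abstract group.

C_2

The degree sequence is [1, 2, 1]; the two degree-1 vertices 1 and 3 are the ends of a path, so G = P_3. The only nontrivial automorphism of a path is the end-to-end reflection, so Aut(G) ≅ Z_2.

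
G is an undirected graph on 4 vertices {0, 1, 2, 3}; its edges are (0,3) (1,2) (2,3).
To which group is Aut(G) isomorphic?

Z_2

The degree sequence is [1, 1, 2, 2]; the two degree-1 vertices 0 and 1 are the ends of a path, so G = P_4. The only nontrivial automorphism of a path is the end-to-end reflection, so Aut(G) ≅ Z_2.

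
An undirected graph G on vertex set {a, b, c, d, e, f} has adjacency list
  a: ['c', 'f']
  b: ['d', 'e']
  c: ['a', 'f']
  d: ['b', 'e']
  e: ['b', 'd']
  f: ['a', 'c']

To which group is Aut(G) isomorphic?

(D_3 × D_3) ⋊ Z_2

G has two connected components, {a, c, f} and {b, d, e}; each is 2-regular, so G = C_3 ⊔ C_3. With two isomorphic components, Aut(G) = Aut(C_3) ≀ S_2 = (D_3 × D_3) ⋊ Z_2: permute each cycle by D_3, then optionally swap the two cycles. Order 2·(2·3)² = 72.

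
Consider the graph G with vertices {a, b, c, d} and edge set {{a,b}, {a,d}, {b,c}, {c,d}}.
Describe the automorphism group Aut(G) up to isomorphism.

the dihedral group of order 8

G is 2-regular and connected on 4 vertices, i.e. the cycle C_4. The automorphisms of the 4-cycle are exactly the symmetries of a regular 4-gon: the dihedral group D_4, |D_4| = 8.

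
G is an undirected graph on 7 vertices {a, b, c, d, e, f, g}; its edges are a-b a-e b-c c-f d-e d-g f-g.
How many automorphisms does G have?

14

G is 2-regular and connected on 7 vertices, i.e. the cycle C_7. C_7 has 7 rotations and 7 reflections, so Aut(C_7) ≅ D_7 of order 14.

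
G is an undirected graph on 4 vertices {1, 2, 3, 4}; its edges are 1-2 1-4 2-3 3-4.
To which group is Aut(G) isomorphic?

D_4

G is 2-regular and bipartite on 2^2 = 4 vertices with girth 4; it is the hypercube graph Q_2. The symmetry group of the 2-cube is the hyperoctahedral group B_2 = Z_2 ≀ S_2, of order 2^2·2! = 8.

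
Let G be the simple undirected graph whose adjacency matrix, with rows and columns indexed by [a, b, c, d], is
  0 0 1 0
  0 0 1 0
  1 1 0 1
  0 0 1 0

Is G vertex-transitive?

No

Vertex c is the only vertex of degree 3, so every automorphism fixes it; G is not vertex-transitive.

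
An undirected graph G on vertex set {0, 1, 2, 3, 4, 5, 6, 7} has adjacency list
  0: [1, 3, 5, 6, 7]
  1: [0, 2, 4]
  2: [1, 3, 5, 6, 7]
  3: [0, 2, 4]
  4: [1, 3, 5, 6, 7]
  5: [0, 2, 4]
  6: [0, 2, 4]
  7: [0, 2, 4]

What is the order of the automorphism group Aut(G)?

The vertices split by degree into {0, 2, 4} (degree 5) and {1, 3, 5, 6, 7} (degree 3); every edge runs between the two parts, so G is the complete bipartite graph K_{3,5}. The parts have unequal sizes, so no automorphism swaps them; each part is permuted independently, giving S_3 × S_5 of order 3!·5! = 720.

720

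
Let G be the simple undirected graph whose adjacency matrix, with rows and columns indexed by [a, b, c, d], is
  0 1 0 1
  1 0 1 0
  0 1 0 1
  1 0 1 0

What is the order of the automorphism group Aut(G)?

G is 2-regular and connected on 4 vertices, i.e. the cycle C_4. The automorphisms of the 4-cycle are exactly the symmetries of a regular 4-gon: the dihedral group D_4, |D_4| = 8.

8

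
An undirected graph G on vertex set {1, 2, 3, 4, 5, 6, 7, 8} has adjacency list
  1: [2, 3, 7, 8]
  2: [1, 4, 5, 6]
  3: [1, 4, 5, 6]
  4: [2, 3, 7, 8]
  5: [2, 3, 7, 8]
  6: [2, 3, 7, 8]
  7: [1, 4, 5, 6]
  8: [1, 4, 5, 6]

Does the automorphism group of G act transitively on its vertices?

Yes

G is 4-regular and bipartite with parts {1, 4, 5, 6} and {2, 3, 7, 8} (each part is independent and every cross-pair is an edge), so G = K_{4,4}. Aut(K_{4,4}) is the wreath product S_4 ≀ Z_2: permute within each part, then optionally swap the parts; |Aut| = 2·(4!)² = 1152. This group acts transitively on the 8 vertices.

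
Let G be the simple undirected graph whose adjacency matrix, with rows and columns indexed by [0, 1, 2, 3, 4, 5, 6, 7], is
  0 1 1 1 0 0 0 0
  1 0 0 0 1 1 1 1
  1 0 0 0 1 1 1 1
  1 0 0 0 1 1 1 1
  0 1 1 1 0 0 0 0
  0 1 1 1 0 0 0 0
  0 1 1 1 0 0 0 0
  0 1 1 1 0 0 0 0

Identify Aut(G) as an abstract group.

The vertices split by degree into {1, 2, 3} (degree 5) and {0, 4, 5, 6, 7} (degree 3); every edge runs between the two parts, so G is the complete bipartite graph K_{3,5}. The parts have unequal sizes, so no automorphism swaps them; each part is permuted independently, giving S_3 × S_5 of order 3!·5! = 720.

S_3 × S_5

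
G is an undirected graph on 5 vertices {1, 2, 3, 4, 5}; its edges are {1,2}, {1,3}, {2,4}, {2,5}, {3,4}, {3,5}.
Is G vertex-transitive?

No

Automorphisms preserve degree, but G has vertices of degree 2 and vertices of degree 3; no automorphism maps one to the other, so G is not vertex-transitive.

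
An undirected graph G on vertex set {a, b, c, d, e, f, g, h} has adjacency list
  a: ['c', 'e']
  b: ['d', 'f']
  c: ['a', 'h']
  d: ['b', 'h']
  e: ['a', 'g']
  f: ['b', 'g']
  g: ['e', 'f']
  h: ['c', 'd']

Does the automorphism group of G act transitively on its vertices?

Every vertex has degree 2 and the graph is connected, so G is the 8-cycle C_8. The automorphisms of the 8-cycle are exactly the symmetries of a regular 8-gon: the dihedral group D_8, |D_8| = 16. Under this action every vertex can be carried to every other, so G is vertex-transitive.

Yes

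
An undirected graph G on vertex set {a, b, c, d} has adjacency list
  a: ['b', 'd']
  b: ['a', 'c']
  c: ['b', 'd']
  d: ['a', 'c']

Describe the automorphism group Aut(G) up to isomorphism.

the hyperoctahedral group B_2

G is 2-regular and bipartite on 2^2 = 4 vertices with girth 4; it is the hypercube graph Q_2. Aut(Q_2) consists of the signed permutations of the 2 coordinate axes: 2! permutations times 2^2 sign flips, so |Aut| = 2^2·2! = 8.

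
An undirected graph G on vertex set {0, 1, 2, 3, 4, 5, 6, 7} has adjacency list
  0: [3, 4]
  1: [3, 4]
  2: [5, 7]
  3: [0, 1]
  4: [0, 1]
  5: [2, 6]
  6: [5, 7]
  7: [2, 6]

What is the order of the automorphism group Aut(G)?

G has two connected components, {2, 5, 6, 7} and {0, 1, 3, 4}; each is 2-regular, so G = C_4 ⊔ C_4. With two isomorphic components, Aut(G) = Aut(C_4) ≀ S_2 = (D_4 × D_4) ⋊ Z_2: permute each cycle by D_4, then optionally swap the two cycles. Order 2·(2·4)² = 128.

128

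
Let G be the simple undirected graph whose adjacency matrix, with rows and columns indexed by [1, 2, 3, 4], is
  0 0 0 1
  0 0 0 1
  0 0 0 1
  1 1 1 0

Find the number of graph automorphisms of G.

6

Vertex 4 has degree 3 and every other vertex has degree 1, so G is the star K_{1,3} with centre 4. Any automorphism fixes the centre and permutes the 3 leaves freely, so Aut(G) ≅ S_3 of order 3! = 6.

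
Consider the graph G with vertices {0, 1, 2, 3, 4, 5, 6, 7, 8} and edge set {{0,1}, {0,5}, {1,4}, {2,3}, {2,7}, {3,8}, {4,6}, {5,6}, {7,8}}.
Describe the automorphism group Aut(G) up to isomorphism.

G has two connected components, {0, 1, 4, 5, 6} and {2, 3, 7, 8}; each is 2-regular, so G = C_5 ⊔ C_4. The components are non-isomorphic (different sizes), so Aut(G) = Aut(C_5) × Aut(C_4) = D_5 × D_4 of order 10·8 = 80.

D_5 × D_4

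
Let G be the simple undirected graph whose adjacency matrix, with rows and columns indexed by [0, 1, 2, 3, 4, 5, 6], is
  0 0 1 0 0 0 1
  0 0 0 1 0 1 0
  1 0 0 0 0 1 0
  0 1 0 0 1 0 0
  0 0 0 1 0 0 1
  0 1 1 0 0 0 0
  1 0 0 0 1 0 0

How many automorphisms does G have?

Every vertex has degree 2 and the graph is connected, so G is the 7-cycle C_7. The automorphisms of the 7-cycle are exactly the symmetries of a regular 7-gon: the dihedral group D_7, |D_7| = 14.

14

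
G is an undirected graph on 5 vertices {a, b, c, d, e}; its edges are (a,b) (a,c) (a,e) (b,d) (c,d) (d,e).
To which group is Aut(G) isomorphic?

S_3 × S_2

The vertices split by degree into {a, d} (degree 3) and {b, c, e} (degree 2); every edge runs between the two parts, so G is the complete bipartite graph K_{2,3}. The parts have unequal sizes, so no automorphism swaps them; each part is permuted independently, giving S_3 × S_2 of order 3!·2! = 12.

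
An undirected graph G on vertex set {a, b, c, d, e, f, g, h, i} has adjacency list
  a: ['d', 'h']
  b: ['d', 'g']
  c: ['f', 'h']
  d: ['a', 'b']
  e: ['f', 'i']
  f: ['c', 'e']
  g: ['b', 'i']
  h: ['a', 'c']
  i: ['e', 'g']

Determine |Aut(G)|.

G is 2-regular and connected on 9 vertices, i.e. the cycle C_9. The automorphisms of the 9-cycle are exactly the symmetries of a regular 9-gon: the dihedral group D_9, |D_9| = 18.

18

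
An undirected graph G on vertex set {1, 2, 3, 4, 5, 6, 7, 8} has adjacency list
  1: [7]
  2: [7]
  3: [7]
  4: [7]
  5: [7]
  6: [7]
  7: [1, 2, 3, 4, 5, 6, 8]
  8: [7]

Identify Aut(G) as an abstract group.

Vertex 7 has degree 7 and every other vertex has degree 1, so G is the star K_{1,7} with centre 7. Any automorphism fixes the centre and permutes the 7 leaves freely, so Aut(G) ≅ S_7 of order 7! = 5040.

S_7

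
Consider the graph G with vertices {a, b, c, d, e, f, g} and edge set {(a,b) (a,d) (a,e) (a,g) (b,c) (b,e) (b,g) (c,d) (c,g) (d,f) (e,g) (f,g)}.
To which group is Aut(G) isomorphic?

{e}

The degree sequence is [4, 4, 3, 3, 3, 2, 5]. Checking the degree-preserving permutations of the vertex set shows that none except the identity preserves every edge, so Aut(G) is trivial.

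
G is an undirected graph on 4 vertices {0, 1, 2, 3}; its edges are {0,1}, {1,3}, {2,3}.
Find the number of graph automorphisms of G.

2

The degree sequence is [1, 2, 1, 2]; the two degree-1 vertices 0 and 2 are the ends of a path, so G = P_4. The only nontrivial automorphism of a path is the end-to-end reflection, so Aut(G) ≅ Z_2.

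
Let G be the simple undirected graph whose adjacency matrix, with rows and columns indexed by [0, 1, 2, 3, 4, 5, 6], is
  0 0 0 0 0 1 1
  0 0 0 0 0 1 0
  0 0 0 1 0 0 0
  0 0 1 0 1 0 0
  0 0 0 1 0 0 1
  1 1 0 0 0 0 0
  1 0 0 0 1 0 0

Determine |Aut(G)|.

The degree sequence is [2, 1, 1, 2, 2, 2, 2]; the two degree-1 vertices 1 and 2 are the ends of a path, so G = P_7. A path has exactly one nontrivial symmetry — reversal — giving Aut(G) of order 2.

2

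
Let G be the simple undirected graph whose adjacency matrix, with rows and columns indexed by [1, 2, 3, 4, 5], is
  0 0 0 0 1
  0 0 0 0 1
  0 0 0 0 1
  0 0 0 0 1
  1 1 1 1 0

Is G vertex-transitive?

No

Vertex 5 is the only vertex of degree 4, so every automorphism fixes it; G is not vertex-transitive.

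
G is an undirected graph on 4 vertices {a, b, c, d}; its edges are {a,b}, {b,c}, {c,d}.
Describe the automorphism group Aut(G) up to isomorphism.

the cyclic group of order 2

The degree sequence is [1, 2, 2, 1]; the two degree-1 vertices a and d are the ends of a path, so G = P_4. The only nontrivial automorphism of a path is the end-to-end reflection, so Aut(G) ≅ Z_2.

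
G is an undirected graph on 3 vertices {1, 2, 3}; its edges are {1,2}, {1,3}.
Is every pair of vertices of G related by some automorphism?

No

Vertex 1 is the only vertex of degree 2, so every automorphism fixes it; G is not vertex-transitive.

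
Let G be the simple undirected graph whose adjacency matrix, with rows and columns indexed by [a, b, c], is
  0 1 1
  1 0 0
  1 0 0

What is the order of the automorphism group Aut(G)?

The degree sequence is [2, 1, 1]; the two degree-1 vertices b and c are the ends of a path, so G = P_3. A path has exactly one nontrivial symmetry — reversal — giving Aut(G) of order 2.

2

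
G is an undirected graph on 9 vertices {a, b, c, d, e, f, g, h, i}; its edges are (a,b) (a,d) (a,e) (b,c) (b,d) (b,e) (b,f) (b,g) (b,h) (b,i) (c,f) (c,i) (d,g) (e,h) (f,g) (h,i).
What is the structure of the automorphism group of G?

Vertex b is the unique vertex of degree 8; the remaining 8 vertices each have degree 3 and induce a cycle, so G is the wheel on 9 vertices with hub b. With the hub fixed, the remaining symmetry is that of the rim cycle C_8, giving the dihedral group D_8.

D_8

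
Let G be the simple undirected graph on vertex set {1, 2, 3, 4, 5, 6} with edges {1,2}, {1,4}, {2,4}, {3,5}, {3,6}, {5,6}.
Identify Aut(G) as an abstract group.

G has two connected components, {1, 2, 4} and {3, 5, 6}; each is 2-regular, so G = C_3 ⊔ C_3. Aut of a disjoint union of two copies of C_3 is the wreath product D_3 ≀ Z_2, of order 2·6² = 72.

D_3 ≀ Z_2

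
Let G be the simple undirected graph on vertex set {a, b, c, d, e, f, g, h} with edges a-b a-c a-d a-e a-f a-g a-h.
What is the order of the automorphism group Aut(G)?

5040

Vertex a has degree 7 and every other vertex has degree 1, so G is the star K_{1,7} with centre a. Any automorphism fixes the centre and permutes the 7 leaves freely, so Aut(G) ≅ S_7 of order 7! = 5040.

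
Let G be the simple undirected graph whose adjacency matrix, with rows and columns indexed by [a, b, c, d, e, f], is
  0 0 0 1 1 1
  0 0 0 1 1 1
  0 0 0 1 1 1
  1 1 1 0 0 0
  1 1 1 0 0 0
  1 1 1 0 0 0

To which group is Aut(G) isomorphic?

S_3 ≀ Z_2

G is 3-regular and bipartite with parts {a, b, c} and {d, e, f} (each part is independent and every cross-pair is an edge), so G = K_{3,3}. Aut(K_{3,3}) is the wreath product S_3 ≀ Z_2: permute within each part, then optionally swap the parts; |Aut| = 2·(3!)² = 72.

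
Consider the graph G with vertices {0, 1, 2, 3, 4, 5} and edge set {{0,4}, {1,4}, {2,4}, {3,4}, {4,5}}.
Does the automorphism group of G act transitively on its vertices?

No

Vertex 4 is the only vertex of degree 5, so every automorphism fixes it; G is not vertex-transitive.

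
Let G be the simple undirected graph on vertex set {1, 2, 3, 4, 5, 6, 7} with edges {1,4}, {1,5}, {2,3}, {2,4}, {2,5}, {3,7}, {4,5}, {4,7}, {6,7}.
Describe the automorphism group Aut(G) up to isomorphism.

1

The degree sequence is [2, 3, 2, 4, 3, 1, 3]. Checking the degree-preserving permutations of the vertex set shows that none except the identity preserves every edge, so Aut(G) is trivial.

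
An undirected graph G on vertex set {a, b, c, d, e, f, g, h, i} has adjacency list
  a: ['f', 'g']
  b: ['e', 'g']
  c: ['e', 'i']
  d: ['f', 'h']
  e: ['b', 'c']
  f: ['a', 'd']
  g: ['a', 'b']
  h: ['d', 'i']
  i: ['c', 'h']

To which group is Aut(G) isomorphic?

G is 2-regular and connected on 9 vertices, i.e. the cycle C_9. C_9 has 9 rotations and 9 reflections, so Aut(C_9) ≅ D_9 of order 18.

the dihedral group of order 18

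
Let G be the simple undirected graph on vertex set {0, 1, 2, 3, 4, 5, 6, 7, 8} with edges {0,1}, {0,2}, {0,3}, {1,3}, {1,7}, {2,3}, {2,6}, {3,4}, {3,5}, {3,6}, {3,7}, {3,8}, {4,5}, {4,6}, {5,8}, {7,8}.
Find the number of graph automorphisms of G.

16

Vertex 3 is the unique vertex of degree 8; the remaining 8 vertices each have degree 3 and induce a cycle, so G is the wheel on 9 vertices with hub 3. Every automorphism fixes the hub and acts on the rim 8-cycle, so Aut(G) ≅ Aut(C_8) = D_8 of order 16.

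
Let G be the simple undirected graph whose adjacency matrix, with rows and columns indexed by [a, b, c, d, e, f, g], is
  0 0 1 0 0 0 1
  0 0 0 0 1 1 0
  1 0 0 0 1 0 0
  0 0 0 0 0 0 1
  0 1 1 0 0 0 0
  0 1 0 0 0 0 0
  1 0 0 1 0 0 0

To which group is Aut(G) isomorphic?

the cyclic group of order 2

The degree sequence is [2, 2, 2, 1, 2, 1, 2]; the two degree-1 vertices d and f are the ends of a path, so G = P_7. A path has exactly one nontrivial symmetry — reversal — giving Aut(G) of order 2.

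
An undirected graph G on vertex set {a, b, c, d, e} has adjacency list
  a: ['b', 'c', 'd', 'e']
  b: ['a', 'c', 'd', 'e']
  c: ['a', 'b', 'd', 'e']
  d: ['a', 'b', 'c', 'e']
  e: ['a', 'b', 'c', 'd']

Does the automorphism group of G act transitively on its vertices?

All 5 vertices are pairwise adjacent: G = K_5. Every bijection on the vertex set is an automorphism of K_5; hence Aut(K_5) ≅ S_5, order 120. Under this action every vertex can be carried to every other, so G is vertex-transitive.

Yes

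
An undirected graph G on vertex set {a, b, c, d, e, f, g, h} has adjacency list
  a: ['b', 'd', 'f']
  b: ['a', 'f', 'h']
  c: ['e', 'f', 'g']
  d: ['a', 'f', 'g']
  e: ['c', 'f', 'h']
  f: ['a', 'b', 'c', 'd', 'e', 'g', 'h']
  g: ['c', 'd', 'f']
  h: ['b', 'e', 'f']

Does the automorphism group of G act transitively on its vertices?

Vertex f is the only vertex of degree 7, so every automorphism fixes it; G is not vertex-transitive.

No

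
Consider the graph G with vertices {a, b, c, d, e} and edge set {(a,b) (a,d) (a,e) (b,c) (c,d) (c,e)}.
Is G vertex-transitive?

No

Automorphisms preserve degree, but G has vertices of degree 2 and vertices of degree 3; no automorphism maps one to the other, so G is not vertex-transitive.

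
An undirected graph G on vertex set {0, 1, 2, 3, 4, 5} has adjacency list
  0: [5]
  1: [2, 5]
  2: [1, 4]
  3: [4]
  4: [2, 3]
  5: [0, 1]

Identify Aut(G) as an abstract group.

C_2

The degree sequence is [1, 2, 2, 1, 2, 2]; the two degree-1 vertices 0 and 3 are the ends of a path, so G = P_6. The only nontrivial automorphism of a path is the end-to-end reflection, so Aut(G) ≅ Z_2.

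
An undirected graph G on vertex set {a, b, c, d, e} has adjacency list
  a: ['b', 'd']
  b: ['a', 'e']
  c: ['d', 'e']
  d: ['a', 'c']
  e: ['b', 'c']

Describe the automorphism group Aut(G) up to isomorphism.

the dihedral group of order 10

G is 2-regular and connected on 5 vertices, i.e. the cycle C_5. C_5 has 5 rotations and 5 reflections, so Aut(C_5) ≅ D_5 of order 10.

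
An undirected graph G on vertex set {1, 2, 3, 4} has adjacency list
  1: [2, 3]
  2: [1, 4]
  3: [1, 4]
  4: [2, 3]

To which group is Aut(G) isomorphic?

G is 2-regular and bipartite on 2^2 = 4 vertices with girth 4; it is the hypercube graph Q_2. Aut(Q_2) consists of the signed permutations of the 2 coordinate axes: 2! permutations times 2^2 sign flips, so |Aut| = 2^2·2! = 8.

the dihedral group of order 8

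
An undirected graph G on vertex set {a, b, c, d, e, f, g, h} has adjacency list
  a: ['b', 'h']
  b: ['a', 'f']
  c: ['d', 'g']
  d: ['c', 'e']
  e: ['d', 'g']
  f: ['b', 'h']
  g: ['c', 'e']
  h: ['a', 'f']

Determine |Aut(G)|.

128

G has two connected components, {a, b, f, h} and {c, d, e, g}; each is 2-regular, so G = C_4 ⊔ C_4. Aut of a disjoint union of two copies of C_4 is the wreath product D_4 ≀ Z_2, of order 2·8² = 128.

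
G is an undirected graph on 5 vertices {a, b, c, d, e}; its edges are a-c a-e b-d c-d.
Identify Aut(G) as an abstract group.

The degree sequence is [2, 1, 2, 2, 1]; the two degree-1 vertices b and e are the ends of a path, so G = P_5. A path has exactly one nontrivial symmetry — reversal — giving Aut(G) of order 2.

the cyclic group of order 2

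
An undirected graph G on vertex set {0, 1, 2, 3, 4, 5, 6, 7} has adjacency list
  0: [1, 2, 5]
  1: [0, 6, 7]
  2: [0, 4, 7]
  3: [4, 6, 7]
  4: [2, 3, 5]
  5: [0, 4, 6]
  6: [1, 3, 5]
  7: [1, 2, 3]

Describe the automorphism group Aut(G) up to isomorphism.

G is 3-regular and bipartite on 2^3 = 8 vertices with girth 4; it is the hypercube graph Q_3. The symmetry group of the 3-cube is the hyperoctahedral group B_3 = Z_2 ≀ S_3, of order 2^3·3! = 48.

Z_2^3 ⋊ S_3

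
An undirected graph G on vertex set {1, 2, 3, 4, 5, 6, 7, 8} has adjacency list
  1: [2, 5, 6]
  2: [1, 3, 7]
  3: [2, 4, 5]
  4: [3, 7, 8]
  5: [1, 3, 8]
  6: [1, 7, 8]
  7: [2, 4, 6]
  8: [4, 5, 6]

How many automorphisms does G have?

48

G is 3-regular and bipartite on 2^3 = 8 vertices with girth 4; it is the hypercube graph Q_3. The symmetry group of the 3-cube is the hyperoctahedral group B_3 = Z_2 ≀ S_3, of order 2^3·3! = 48.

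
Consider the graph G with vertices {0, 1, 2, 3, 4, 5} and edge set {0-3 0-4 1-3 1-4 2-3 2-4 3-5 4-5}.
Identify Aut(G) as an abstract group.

The vertices split by degree into {3, 4} (degree 4) and {0, 1, 2, 5} (degree 2); every edge runs between the two parts, so G is the complete bipartite graph K_{2,4}. Automorphisms preserve the bipartition setwise (since the parts differ in size) and act as S_4 × S_2 within it; |Aut| = 48.

S_4 × S_2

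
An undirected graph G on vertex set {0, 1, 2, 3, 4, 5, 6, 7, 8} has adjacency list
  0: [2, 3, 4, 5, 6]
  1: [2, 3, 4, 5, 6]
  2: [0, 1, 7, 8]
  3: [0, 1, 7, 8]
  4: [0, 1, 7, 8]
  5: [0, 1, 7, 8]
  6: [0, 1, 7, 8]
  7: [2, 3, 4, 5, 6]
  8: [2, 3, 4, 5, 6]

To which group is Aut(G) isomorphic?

The vertices split by degree into {0, 1, 7, 8} (degree 5) and {2, 3, 4, 5, 6} (degree 4); every edge runs between the two parts, so G is the complete bipartite graph K_{4,5}. The parts have unequal sizes, so no automorphism swaps them; each part is permuted independently, giving S_4 × S_5 of order 4!·5! = 2880.

S_4 × S_5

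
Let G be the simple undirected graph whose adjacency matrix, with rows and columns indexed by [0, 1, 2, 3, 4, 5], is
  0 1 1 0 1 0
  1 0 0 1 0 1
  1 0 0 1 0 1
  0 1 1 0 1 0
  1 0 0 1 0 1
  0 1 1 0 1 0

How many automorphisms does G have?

G is 3-regular and bipartite with parts {0, 3, 5} and {1, 2, 4} (each part is independent and every cross-pair is an edge), so G = K_{3,3}. Aut(K_{3,3}) is the wreath product S_3 ≀ Z_2: permute within each part, then optionally swap the parts; |Aut| = 2·(3!)² = 72.

72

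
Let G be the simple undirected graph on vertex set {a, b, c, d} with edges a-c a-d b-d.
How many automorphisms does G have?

The degree sequence is [2, 1, 1, 2]; the two degree-1 vertices b and c are the ends of a path, so G = P_4. A path has exactly one nontrivial symmetry — reversal — giving Aut(G) of order 2.

2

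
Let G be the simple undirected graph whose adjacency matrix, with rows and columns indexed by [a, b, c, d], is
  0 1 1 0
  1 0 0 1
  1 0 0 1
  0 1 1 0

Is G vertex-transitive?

Yes

G is 2-regular and bipartite with parts {a, d} and {b, c} (each part is independent and every cross-pair is an edge), so G = K_{2,2}. Each part can be permuted independently (S_2 × S_2) and the two equal-size parts can also be swapped, giving (S_2 × S_2) ⋊ Z_2 of order 2·(2!)² = 8. This group acts transitively on the 4 vertices.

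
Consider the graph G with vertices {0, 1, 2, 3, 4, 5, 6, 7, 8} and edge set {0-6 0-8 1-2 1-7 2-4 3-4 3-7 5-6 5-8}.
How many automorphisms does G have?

G has two connected components, {1, 2, 3, 4, 7} and {0, 5, 6, 8}; each is 2-regular, so G = C_5 ⊔ C_4. No automorphism exchanges components of different sizes, hence Aut(G) is the direct product D_5 × D_4, order 80.

80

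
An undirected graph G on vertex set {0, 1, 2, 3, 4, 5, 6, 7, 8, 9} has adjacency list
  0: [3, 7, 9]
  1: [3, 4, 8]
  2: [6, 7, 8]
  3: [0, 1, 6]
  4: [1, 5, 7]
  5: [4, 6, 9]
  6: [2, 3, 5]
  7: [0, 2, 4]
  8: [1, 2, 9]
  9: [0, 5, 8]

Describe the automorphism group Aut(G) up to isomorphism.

G is 3-regular on 10 vertices with no triangles and no 4-cycles (girth 5): this is the Petersen graph. Viewing the Petersen graph as the Kneser graph K(5,2) — vertices are 2-subsets of {1,…,5}, edges join disjoint pairs — its automorphisms are exactly the permutations of the 5-element set, so Aut ≅ S_5 of order 120.

S_5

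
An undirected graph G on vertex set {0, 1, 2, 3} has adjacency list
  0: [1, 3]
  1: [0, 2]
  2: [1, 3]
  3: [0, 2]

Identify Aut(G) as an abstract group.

G is 2-regular and bipartite with parts {1, 3} and {0, 2} (each part is independent and every cross-pair is an edge), so G = K_{2,2}. Each part can be permuted independently (S_2 × S_2) and the two equal-size parts can also be swapped, giving (S_2 × S_2) ⋊ Z_2 of order 2·(2!)² = 8.

(S_2 × S_2) ⋊ Z_2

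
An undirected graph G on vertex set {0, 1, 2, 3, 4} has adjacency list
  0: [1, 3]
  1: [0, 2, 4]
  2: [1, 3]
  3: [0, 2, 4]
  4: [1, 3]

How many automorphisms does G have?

12

The vertices split by degree into {1, 3} (degree 3) and {0, 2, 4} (degree 2); every edge runs between the two parts, so G is the complete bipartite graph K_{2,3}. Automorphisms preserve the bipartition setwise (since the parts differ in size) and act as S_2 × S_3 within it; |Aut| = 12.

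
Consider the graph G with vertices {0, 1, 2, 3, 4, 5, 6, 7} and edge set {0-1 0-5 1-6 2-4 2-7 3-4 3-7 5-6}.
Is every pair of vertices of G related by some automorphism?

Yes

G has two connected components, {0, 1, 5, 6} and {2, 3, 4, 7}; each is 2-regular, so G = C_4 ⊔ C_4. Aut of a disjoint union of two copies of C_4 is the wreath product D_4 ≀ Z_2, of order 2·8² = 128. This group acts transitively on the 8 vertices.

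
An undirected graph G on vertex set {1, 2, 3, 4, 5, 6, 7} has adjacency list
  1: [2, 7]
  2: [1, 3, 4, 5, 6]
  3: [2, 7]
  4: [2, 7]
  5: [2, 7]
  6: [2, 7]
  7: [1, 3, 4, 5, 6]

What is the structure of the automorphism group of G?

The vertices split by degree into {2, 7} (degree 5) and {1, 3, 4, 5, 6} (degree 2); every edge runs between the two parts, so G is the complete bipartite graph K_{2,5}. The parts have unequal sizes, so no automorphism swaps them; each part is permuted independently, giving S_5 × S_2 of order 5!·2! = 240.

S_5 × S_2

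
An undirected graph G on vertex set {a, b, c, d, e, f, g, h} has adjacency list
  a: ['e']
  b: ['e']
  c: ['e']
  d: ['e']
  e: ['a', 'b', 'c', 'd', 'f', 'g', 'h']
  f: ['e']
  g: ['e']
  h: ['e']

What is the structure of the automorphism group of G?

the symmetric group on 7 letters

Vertex e has degree 7 and every other vertex has degree 1, so G is the star K_{1,7} with centre e. The 7 leaves are pairwise interchangeable while the centre is fixed, giving Aut(G) = S_7.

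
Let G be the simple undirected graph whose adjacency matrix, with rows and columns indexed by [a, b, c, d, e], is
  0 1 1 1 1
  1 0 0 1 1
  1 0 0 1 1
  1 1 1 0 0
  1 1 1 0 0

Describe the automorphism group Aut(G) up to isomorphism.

the dihedral group of order 8

Vertex a is the unique vertex of degree 4; the remaining 4 vertices each have degree 3 and induce a cycle, so G is the wheel on 5 vertices with hub a. Every automorphism fixes the hub and acts on the rim 4-cycle, so Aut(G) ≅ Aut(C_4) = D_4 of order 8.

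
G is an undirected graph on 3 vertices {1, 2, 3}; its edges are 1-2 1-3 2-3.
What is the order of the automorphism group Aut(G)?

All 3 vertices are pairwise adjacent: G = K_3. Every bijection on the vertex set is an automorphism of K_3; hence Aut(K_3) ≅ S_3, order 6.

6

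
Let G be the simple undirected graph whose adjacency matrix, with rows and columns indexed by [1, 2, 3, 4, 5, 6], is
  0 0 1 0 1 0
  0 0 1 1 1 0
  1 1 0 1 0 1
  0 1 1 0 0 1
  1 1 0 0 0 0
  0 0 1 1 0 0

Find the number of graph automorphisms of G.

The degree sequence is [2, 3, 4, 3, 2, 2]. Checking the degree-preserving permutations of the vertex set shows that none except the identity preserves every edge, so Aut(G) is trivial.

1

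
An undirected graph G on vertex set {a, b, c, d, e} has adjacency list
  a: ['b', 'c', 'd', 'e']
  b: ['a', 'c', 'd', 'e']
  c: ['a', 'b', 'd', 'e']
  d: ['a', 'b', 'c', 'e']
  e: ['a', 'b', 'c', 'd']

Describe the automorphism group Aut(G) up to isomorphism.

Every vertex has degree 4, so G is the complete graph K_5. Any permutation of the 5 vertices preserves K_5, so Aut(K_5) = S_5 of order 5! = 120.

S_5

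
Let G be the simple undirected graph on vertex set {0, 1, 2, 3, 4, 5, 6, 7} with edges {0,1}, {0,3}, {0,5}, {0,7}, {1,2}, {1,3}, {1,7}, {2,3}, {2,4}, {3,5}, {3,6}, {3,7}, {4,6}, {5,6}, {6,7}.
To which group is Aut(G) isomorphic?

The degree sequence is [4, 4, 3, 6, 2, 3, 4, 4]. Checking the degree-preserving permutations of the vertex set shows that none except the identity preserves every edge, so Aut(G) is trivial.

{e}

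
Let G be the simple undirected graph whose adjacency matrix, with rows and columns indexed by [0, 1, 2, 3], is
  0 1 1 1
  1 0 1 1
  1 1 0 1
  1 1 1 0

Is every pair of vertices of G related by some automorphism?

Yes

All 4 vertices are pairwise adjacent: G = K_4. Any permutation of the 4 vertices preserves K_4, so Aut(K_4) = S_4 of order 4! = 24. This group acts transitively on the 4 vertices.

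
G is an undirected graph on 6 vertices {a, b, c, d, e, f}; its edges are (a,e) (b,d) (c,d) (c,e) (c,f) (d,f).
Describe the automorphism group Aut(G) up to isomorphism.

Degrees alone do not determine every vertex (e.g. a and b both have degree 1), but their neighbour-degree multisets differ: N(a) has degrees [2] while N(b) has degrees [3]. Repeating this refinement separates all vertices, so the only automorphism is the identity.

1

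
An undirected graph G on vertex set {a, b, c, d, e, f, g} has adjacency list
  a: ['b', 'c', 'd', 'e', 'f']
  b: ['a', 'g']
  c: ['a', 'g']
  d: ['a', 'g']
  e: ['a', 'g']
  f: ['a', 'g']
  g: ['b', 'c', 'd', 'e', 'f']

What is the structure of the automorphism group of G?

The vertices split by degree into {a, g} (degree 5) and {b, c, d, e, f} (degree 2); every edge runs between the two parts, so G is the complete bipartite graph K_{2,5}. Automorphisms preserve the bipartition setwise (since the parts differ in size) and act as S_5 × S_2 within it; |Aut| = 240.

S_5 × S_2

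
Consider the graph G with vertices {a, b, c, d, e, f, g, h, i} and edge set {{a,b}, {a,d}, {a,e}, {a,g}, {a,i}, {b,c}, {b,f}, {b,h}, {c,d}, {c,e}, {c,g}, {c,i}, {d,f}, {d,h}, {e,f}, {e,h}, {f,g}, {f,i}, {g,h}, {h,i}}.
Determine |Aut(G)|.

2880

The vertices split by degree into {a, c, f, h} (degree 5) and {b, d, e, g, i} (degree 4); every edge runs between the two parts, so G is the complete bipartite graph K_{4,5}. Automorphisms preserve the bipartition setwise (since the parts differ in size) and act as S_5 × S_4 within it; |Aut| = 2880.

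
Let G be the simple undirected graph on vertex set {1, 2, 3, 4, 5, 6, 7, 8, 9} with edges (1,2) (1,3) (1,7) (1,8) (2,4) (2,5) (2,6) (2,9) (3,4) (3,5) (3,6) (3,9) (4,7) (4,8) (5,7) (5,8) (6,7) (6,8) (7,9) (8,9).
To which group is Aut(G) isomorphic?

The vertices split by degree into {2, 3, 7, 8} (degree 5) and {1, 4, 5, 6, 9} (degree 4); every edge runs between the two parts, so G is the complete bipartite graph K_{4,5}. The parts have unequal sizes, so no automorphism swaps them; each part is permuted independently, giving S_4 × S_5 of order 4!·5! = 2880.

S_4 × S_5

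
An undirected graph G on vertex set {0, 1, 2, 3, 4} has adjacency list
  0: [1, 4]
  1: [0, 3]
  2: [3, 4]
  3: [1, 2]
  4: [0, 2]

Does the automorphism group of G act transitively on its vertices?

G is 2-regular and connected on 5 vertices, i.e. the cycle C_5. The automorphisms of the 5-cycle are exactly the symmetries of a regular 5-gon: the dihedral group D_5, |D_5| = 10. This group acts transitively on the 5 vertices.

Yes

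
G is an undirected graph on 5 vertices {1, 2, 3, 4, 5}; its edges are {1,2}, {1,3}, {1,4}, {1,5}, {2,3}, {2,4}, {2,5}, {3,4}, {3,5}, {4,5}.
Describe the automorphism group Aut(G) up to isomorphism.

S_5

Every vertex has degree 4, so G is the complete graph K_5. Every bijection on the vertex set is an automorphism of K_5; hence Aut(K_5) ≅ S_5, order 120.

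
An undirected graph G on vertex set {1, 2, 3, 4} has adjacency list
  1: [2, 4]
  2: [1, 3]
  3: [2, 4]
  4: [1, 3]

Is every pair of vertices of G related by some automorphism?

G is 2-regular and bipartite on 2^2 = 4 vertices with girth 4; it is the hypercube graph Q_2. The symmetry group of the 2-cube is the hyperoctahedral group B_2 = Z_2 ≀ S_2, of order 2^2·2! = 8. Under this action every vertex can be carried to every other, so G is vertex-transitive.

Yes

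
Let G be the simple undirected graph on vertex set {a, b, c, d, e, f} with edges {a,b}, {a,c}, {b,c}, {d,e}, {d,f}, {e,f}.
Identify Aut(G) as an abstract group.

(D_3 × D_3) ⋊ Z_2

G has two connected components, {d, e, f} and {a, b, c}; each is 2-regular, so G = C_3 ⊔ C_3. With two isomorphic components, Aut(G) = Aut(C_3) ≀ S_2 = (D_3 × D_3) ⋊ Z_2: permute each cycle by D_3, then optionally swap the two cycles. Order 2·(2·3)² = 72.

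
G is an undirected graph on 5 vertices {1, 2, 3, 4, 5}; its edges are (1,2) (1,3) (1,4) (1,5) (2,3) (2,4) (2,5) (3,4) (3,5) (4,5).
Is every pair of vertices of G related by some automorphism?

Every vertex has degree 4, so G is the complete graph K_5. Any permutation of the 5 vertices preserves K_5, so Aut(K_5) = S_5 of order 5! = 120. This group acts transitively on the 5 vertices.

Yes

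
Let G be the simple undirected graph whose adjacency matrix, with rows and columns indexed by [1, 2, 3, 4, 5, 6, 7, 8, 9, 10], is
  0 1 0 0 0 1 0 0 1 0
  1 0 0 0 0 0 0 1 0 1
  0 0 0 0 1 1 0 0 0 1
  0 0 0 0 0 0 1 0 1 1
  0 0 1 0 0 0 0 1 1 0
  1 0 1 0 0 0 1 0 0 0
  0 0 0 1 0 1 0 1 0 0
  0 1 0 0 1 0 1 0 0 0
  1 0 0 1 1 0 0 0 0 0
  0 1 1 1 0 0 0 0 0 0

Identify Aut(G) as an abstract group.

the symmetric group S_5

G is 3-regular on 10 vertices with no triangles and no 4-cycles (girth 5): this is the Petersen graph. Viewing the Petersen graph as the Kneser graph K(5,2) — vertices are 2-subsets of {1,…,5}, edges join disjoint pairs — its automorphisms are exactly the permutations of the 5-element set, so Aut ≅ S_5 of order 120.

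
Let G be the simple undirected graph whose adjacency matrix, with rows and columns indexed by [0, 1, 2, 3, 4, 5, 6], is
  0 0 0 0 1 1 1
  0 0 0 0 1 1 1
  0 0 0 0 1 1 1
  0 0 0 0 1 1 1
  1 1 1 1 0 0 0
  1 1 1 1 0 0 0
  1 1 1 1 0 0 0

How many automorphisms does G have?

144

The vertices split by degree into {4, 5, 6} (degree 4) and {0, 1, 2, 3} (degree 3); every edge runs between the two parts, so G is the complete bipartite graph K_{3,4}. Automorphisms preserve the bipartition setwise (since the parts differ in size) and act as S_3 × S_4 within it; |Aut| = 144.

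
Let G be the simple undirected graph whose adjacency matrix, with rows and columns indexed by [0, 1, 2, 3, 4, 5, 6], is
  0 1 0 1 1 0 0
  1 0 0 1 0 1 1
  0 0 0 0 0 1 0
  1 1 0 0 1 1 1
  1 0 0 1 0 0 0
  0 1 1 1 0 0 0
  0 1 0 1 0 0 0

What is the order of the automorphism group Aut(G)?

1

Degrees alone do not determine every vertex (e.g. 0 and 5 both have degree 3), but their neighbour-degree multisets differ: N(0) has degrees [2, 4, 5] while N(5) has degrees [1, 4, 5]. Repeating this refinement separates all vertices, so the only automorphism is the identity.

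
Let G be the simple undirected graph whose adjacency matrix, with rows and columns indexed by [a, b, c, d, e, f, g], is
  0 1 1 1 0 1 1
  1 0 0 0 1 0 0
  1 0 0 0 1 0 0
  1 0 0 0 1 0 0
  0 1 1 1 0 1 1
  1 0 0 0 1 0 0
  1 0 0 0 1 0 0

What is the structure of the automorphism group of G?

The vertices split by degree into {a, e} (degree 5) and {b, c, d, f, g} (degree 2); every edge runs between the two parts, so G is the complete bipartite graph K_{2,5}. Automorphisms preserve the bipartition setwise (since the parts differ in size) and act as S_2 × S_5 within it; |Aut| = 240.

S_2 × S_5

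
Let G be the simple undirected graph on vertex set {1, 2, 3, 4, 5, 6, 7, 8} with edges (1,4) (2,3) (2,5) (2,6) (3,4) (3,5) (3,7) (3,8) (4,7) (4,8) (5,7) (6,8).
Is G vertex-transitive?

No

Vertex 1 is the only vertex of degree 1, so every automorphism fixes it; G is not vertex-transitive.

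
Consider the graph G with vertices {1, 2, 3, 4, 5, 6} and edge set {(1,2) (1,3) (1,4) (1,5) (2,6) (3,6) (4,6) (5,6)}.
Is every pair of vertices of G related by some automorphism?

Automorphisms preserve degree, but G has vertices of degree 2 and vertices of degree 4; no automorphism maps one to the other, so G is not vertex-transitive.

No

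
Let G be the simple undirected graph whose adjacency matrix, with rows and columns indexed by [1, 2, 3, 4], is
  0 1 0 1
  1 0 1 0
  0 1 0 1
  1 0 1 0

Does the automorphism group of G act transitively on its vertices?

Yes

Every vertex has degree 2 and the graph is connected, so G is the 4-cycle C_4. C_4 has 4 rotations and 4 reflections, so Aut(C_4) ≅ D_4 of order 8. This group acts transitively on the 4 vertices.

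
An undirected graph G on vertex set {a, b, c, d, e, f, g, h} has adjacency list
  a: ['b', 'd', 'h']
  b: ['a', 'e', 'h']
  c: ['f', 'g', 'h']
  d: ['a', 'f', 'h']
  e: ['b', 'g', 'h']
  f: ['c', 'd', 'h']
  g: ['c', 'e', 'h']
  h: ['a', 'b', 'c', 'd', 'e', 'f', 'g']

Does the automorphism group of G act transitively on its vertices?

No

Vertex h is the only vertex of degree 7, so every automorphism fixes it; G is not vertex-transitive.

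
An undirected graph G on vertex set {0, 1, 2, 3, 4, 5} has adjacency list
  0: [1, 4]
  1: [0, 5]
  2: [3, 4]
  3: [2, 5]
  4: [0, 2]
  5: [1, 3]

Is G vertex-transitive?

G is 2-regular and connected on 6 vertices, i.e. the cycle C_6. C_6 has 6 rotations and 6 reflections, so Aut(C_6) ≅ D_6 of order 12. This group acts transitively on the 6 vertices.

Yes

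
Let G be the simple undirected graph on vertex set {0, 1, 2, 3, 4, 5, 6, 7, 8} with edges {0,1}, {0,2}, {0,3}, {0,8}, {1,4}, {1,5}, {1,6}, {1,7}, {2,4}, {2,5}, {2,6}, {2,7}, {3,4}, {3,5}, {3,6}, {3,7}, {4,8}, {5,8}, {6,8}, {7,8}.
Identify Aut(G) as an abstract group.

S_4 × S_5

The vertices split by degree into {1, 2, 3, 8} (degree 5) and {0, 4, 5, 6, 7} (degree 4); every edge runs between the two parts, so G is the complete bipartite graph K_{4,5}. The parts have unequal sizes, so no automorphism swaps them; each part is permuted independently, giving S_4 × S_5 of order 4!·5! = 2880.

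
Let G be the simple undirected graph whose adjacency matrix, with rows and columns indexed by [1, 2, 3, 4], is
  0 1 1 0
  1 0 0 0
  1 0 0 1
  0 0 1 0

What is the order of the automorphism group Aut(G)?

2

The degree sequence is [2, 1, 2, 1]; the two degree-1 vertices 2 and 4 are the ends of a path, so G = P_4. The only nontrivial automorphism of a path is the end-to-end reflection, so Aut(G) ≅ Z_2.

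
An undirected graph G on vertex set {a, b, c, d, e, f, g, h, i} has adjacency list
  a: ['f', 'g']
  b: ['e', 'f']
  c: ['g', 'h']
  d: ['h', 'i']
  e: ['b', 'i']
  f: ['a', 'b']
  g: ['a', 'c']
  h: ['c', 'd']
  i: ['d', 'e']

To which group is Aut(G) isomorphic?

D_9

G is 2-regular and connected on 9 vertices, i.e. the cycle C_9. C_9 has 9 rotations and 9 reflections, so Aut(C_9) ≅ D_9 of order 18.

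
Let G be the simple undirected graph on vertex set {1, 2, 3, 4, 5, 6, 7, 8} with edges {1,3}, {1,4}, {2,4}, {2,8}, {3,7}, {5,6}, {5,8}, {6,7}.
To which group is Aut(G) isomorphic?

D_8

Every vertex has degree 2 and the graph is connected, so G is the 8-cycle C_8. The automorphisms of the 8-cycle are exactly the symmetries of a regular 8-gon: the dihedral group D_8, |D_8| = 16.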